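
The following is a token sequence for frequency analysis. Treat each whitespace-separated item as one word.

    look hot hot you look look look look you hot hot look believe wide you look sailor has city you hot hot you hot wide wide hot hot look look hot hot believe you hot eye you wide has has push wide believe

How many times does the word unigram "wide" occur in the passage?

Scanning the 43 tokens for "wide":
  position 14: wide
  position 25: wide
  position 26: wide
  position 38: wide
  position 42: wide

5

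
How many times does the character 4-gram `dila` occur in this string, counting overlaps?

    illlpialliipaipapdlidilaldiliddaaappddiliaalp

Sliding a length-4 window over the 45 characters (42 positions):
  position 21–24: dila

1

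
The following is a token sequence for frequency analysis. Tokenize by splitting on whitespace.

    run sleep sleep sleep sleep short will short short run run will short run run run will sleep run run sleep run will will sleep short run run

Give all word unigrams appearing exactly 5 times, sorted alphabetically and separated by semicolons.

short; will

Unigram counts meeting the condition (exactly 5 times):
  short: 5
  will: 5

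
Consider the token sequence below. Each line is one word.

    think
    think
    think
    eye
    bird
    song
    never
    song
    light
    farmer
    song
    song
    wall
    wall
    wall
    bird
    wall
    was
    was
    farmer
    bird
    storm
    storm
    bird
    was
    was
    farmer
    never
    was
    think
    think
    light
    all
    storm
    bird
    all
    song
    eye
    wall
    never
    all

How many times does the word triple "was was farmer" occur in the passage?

Scanning the 39 overlapping trigram windows for "was was farmer":
  position 18–20: was was farmer
  position 25–27: was was farmer

2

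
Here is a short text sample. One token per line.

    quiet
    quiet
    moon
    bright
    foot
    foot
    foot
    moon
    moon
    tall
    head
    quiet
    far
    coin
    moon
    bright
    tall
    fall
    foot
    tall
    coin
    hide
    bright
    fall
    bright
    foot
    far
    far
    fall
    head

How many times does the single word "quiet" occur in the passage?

Scanning the 30 tokens for "quiet":
  position 1: quiet
  position 2: quiet
  position 12: quiet

3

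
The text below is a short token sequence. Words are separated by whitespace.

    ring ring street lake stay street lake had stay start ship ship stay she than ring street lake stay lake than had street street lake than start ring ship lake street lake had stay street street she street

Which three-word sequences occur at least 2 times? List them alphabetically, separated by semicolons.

lake had stay; ring street lake; street lake had; street lake stay

Trigram counts meeting the condition (at least 2 times):
  lake had stay: 2
  ring street lake: 2
  street lake had: 2
  street lake stay: 2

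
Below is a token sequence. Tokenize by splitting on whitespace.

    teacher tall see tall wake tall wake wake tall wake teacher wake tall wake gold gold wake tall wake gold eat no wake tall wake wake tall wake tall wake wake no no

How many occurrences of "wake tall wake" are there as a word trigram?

7

Scanning the 31 overlapping trigram windows for "wake tall wake":
  position 5–7: wake tall wake
  position 8–10: wake tall wake
  position 12–14: wake tall wake
  position 17–19: wake tall wake
  position 23–25: wake tall wake
  position 26–28: wake tall wake
  position 28–30: wake tall wake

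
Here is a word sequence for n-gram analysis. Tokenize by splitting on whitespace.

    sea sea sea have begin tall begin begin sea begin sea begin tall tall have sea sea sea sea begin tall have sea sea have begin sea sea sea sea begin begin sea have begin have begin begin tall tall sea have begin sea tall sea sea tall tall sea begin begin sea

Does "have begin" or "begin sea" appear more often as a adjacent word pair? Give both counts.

"have begin": 5 occurrences
"begin sea": 6 occurrences

"begin sea" (6 vs 5)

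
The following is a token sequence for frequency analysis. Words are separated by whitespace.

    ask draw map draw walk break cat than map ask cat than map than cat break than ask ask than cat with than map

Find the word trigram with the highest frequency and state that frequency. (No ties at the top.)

"cat than map", 2 times

Trigram frequencies (highest first):
  cat than map: 2
  ask draw map: 1
  draw map draw: 1
  map draw walk: 1
  draw walk break: 1
  walk break cat: 1
  … (15 more, each ≤ 1)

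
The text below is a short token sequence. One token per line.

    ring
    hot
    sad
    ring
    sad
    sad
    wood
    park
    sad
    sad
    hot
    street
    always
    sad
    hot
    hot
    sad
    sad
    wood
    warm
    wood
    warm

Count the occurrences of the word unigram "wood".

Scanning the 22 tokens for "wood":
  position 7: wood
  position 19: wood
  position 21: wood

3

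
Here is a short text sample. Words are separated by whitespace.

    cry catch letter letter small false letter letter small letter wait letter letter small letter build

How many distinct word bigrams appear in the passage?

16 tokens → 15 bigram windows in total.
Repeated bigrams (each contributes count−1 duplicates):
  letter letter: 3
  letter small: 3
  small letter: 2
5 duplicate windows → 15 − 5 = 10 distinct.

10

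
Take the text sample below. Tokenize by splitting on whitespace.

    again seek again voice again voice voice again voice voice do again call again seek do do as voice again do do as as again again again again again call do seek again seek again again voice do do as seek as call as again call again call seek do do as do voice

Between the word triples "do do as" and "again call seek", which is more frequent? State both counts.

"do do as" (4 vs 1)

"do do as": 4 occurrences
"again call seek": 1 occurrence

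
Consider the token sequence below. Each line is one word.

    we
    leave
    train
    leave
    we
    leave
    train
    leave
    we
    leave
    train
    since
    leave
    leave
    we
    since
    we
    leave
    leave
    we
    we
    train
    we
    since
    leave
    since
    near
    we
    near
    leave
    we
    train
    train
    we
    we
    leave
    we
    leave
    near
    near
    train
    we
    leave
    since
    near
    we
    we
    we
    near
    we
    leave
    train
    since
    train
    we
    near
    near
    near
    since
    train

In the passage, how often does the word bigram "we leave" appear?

Scanning the 59 overlapping bigram windows for "we leave":
  position 1–2: we leave
  position 5–6: we leave
  position 9–10: we leave
  position 17–18: we leave
  position 35–36: we leave
  position 37–38: we leave
  position 42–43: we leave
  position 50–51: we leave

8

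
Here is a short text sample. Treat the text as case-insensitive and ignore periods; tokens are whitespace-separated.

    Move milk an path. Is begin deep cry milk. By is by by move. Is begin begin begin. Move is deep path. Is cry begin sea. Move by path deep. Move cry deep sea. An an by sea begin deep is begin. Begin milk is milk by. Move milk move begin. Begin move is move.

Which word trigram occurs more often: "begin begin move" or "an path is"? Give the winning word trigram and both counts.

"begin begin move": 2 occurrences
"an path is": 1 occurrence

"begin begin move" (2 vs 1)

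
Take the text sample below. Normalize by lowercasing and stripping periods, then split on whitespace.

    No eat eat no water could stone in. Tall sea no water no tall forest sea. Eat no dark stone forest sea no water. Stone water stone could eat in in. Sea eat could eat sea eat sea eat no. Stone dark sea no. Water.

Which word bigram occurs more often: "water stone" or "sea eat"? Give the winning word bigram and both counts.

"sea eat" (4 vs 2)

"water stone": 2 occurrences
"sea eat": 4 occurrences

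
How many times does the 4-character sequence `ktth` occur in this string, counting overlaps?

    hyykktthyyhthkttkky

Sliding a length-4 window over the 19 characters (16 positions):
  position 5–8: ktth

1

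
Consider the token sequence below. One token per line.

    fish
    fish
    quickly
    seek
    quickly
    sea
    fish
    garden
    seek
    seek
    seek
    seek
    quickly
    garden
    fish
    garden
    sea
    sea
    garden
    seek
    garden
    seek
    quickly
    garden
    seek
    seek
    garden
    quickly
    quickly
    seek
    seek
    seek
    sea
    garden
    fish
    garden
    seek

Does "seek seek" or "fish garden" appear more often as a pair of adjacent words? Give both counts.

"seek seek" (6 vs 3)

"seek seek": 6 occurrences
"fish garden": 3 occurrences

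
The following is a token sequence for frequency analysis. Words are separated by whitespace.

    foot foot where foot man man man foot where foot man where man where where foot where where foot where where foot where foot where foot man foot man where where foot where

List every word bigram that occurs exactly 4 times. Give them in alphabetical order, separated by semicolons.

Bigram counts meeting the condition (exactly 4 times):
  foot man: 4
  where where: 4

foot man; where where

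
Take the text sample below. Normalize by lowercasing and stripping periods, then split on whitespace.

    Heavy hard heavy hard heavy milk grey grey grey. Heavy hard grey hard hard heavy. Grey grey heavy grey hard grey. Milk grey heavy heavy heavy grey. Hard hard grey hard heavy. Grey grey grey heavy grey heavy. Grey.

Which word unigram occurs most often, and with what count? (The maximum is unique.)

"grey", 16 times

Unigram frequencies (highest first):
  grey: 16
  heavy: 12
  hard: 9
  milk: 2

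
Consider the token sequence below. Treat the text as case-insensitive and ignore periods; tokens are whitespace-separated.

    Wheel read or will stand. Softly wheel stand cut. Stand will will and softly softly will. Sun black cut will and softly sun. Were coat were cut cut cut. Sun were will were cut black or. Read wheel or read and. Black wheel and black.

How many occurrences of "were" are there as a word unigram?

Scanning the 45 tokens for "were":
  position 24: were
  position 26: were
  position 31: were
  position 33: were

4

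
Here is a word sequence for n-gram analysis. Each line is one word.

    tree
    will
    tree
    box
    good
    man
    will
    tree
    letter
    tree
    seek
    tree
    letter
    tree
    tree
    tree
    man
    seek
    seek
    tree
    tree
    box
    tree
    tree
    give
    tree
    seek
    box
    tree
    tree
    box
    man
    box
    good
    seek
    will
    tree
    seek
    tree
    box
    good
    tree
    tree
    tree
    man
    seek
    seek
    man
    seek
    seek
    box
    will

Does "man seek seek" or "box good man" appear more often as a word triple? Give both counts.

"man seek seek": 3 occurrences
"box good man": 1 occurrence

"man seek seek" (3 vs 1)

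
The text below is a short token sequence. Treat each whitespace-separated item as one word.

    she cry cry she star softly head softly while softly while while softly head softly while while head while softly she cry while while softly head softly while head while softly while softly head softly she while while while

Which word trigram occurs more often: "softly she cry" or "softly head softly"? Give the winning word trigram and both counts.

"softly she cry": 1 occurrence
"softly head softly": 4 occurrences

"softly head softly" (4 vs 1)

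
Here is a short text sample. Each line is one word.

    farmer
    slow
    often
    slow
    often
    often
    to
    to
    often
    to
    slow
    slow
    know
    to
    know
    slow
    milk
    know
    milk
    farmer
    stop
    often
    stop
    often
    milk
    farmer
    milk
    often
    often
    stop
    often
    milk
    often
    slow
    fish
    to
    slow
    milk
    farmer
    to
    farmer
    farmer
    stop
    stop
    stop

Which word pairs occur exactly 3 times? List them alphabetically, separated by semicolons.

milk farmer; stop often

Bigram counts meeting the condition (exactly 3 times):
  milk farmer: 3
  stop often: 3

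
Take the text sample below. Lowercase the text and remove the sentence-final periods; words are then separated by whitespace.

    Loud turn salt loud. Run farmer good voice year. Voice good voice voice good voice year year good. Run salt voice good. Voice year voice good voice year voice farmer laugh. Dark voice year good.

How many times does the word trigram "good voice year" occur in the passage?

Scanning the 33 overlapping trigram windows for "good voice year":
  position 7–9: good voice year
  position 14–16: good voice year
  position 22–24: good voice year
  position 26–28: good voice year

4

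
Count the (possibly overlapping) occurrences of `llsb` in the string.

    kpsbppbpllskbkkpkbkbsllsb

1

Sliding a length-4 window over the 25 characters (22 positions):
  position 22–25: llsb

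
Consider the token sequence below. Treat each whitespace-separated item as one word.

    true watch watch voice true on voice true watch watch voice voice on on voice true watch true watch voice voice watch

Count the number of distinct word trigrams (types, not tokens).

15

22 tokens → 20 trigram windows in total.
Repeated trigrams (each contributes count−1 duplicates):
  on voice true: 2
  true watch watch: 2
  voice true watch: 2
  watch voice voice: 2
  watch watch voice: 2
5 duplicate windows → 20 − 5 = 15 distinct.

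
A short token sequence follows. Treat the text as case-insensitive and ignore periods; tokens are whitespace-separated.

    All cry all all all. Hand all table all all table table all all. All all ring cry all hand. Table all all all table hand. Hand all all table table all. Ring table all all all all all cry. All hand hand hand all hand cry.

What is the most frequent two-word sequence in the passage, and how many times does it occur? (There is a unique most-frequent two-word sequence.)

"all all", 13 times

Bigram frequencies (highest first):
  all all: 13
  table all: 5
  all hand: 4
  all table: 4
  cry all: 3
  hand all: 3
  … (9 more, each ≤ 3)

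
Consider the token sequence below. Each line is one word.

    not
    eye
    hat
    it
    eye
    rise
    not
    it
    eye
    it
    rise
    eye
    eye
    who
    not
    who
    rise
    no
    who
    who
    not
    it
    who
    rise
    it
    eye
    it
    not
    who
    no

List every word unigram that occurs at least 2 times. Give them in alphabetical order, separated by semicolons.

eye; it; no; not; rise; who

Unigram counts meeting the condition (at least 2 times):
  eye: 6
  it: 6
  no: 2
  not: 5
  rise: 4
  who: 6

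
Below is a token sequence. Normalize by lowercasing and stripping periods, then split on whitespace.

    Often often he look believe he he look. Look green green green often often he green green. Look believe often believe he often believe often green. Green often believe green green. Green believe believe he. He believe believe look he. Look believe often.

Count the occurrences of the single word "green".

10

Scanning the 43 tokens for "green":
  position 10: green
  position 11: green
  position 12: green
  position 16: green
  position 17: green
  position 26: green
  position 27: green
  position 30: green
  position 31: green
  position 32: green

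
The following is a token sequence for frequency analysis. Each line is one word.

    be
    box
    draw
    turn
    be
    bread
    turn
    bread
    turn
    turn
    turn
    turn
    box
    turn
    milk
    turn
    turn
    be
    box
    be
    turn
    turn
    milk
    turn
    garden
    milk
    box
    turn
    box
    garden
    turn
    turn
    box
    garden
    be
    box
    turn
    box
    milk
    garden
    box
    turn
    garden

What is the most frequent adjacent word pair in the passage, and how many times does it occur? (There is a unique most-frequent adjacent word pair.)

Bigram frequencies (highest first):
  turn turn: 6
  turn box: 4
  box turn: 4
  be box: 3
  turn be: 2
  bread turn: 2
  … (17 more, each ≤ 2)

"turn turn", 6 times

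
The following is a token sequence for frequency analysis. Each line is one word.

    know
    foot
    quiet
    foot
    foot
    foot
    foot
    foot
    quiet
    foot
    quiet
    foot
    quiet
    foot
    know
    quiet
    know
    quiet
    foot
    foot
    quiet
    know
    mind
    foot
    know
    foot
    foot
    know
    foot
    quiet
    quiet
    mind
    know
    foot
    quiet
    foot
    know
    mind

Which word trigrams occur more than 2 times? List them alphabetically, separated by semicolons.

foot foot foot; foot quiet foot; know foot quiet

Trigram counts meeting the condition (more than 2 times):
  foot foot foot: 3
  foot quiet foot: 5
  know foot quiet: 3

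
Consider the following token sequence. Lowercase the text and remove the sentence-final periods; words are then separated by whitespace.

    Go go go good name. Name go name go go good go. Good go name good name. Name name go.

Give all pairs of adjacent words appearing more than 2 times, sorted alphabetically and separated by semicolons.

go go; go good; name go; name name

Bigram counts meeting the condition (more than 2 times):
  go go: 3
  go good: 3
  name go: 3
  name name: 3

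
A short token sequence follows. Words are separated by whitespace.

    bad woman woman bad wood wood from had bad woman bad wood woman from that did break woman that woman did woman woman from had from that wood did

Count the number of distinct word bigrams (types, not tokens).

21

29 tokens → 28 bigram windows in total.
Repeated bigrams (each contributes count−1 duplicates):
  bad woman: 2
  bad wood: 2
  from had: 2
  from that: 2
  woman bad: 2
  woman from: 2
  woman woman: 2
7 duplicate windows → 28 − 7 = 21 distinct.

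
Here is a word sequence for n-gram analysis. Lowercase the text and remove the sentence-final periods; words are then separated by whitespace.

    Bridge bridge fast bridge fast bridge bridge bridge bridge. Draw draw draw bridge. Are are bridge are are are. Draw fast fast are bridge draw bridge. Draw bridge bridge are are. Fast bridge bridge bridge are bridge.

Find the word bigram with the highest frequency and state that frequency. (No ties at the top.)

Bigram frequencies (highest first):
  bridge bridge: 7
  bridge are: 4
  are are: 4
  fast bridge: 3
  bridge draw: 3
  draw bridge: 3
  … (8 more, each ≤ 3)

"bridge bridge", 7 times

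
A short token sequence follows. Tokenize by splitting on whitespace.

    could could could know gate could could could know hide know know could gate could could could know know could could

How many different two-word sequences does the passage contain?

21 tokens → 20 bigram windows in total.
Repeated bigrams (each contributes count−1 duplicates):
  could could: 7
  could know: 3
  gate could: 2
  know could: 2
  know know: 2
11 duplicate windows → 20 − 11 = 9 distinct.

9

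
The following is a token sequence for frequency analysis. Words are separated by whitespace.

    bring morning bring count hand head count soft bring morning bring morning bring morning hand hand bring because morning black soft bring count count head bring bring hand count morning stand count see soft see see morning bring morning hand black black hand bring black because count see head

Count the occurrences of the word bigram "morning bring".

4

Scanning the 48 overlapping bigram windows for "morning bring":
  position 2–3: morning bring
  position 10–11: morning bring
  position 12–13: morning bring
  position 37–38: morning bring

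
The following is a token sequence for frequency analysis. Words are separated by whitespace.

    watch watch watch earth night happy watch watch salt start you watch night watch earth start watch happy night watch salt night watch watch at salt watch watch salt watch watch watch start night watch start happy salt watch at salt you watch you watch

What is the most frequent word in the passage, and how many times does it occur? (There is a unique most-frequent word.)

Unigram frequencies (highest first):
  watch: 20
  salt: 6
  night: 5
  start: 4
  happy: 3
  you: 3
  … (2 more, each ≤ 2)

"watch", 20 times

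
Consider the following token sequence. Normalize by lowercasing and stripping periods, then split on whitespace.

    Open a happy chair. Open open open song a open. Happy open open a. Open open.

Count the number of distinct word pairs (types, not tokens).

16 tokens → 15 bigram windows in total.
Repeated bigrams (each contributes count−1 duplicates):
  open open: 4
  a open: 2
  open a: 2
5 duplicate windows → 15 − 5 = 10 distinct.

10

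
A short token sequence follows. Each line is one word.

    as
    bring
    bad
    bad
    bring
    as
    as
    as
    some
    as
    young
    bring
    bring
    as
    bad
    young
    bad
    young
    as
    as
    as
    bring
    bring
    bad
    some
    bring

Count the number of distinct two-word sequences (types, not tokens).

17

26 tokens → 25 bigram windows in total.
Repeated bigrams (each contributes count−1 duplicates):
  as as: 4
  as bring: 2
  bad young: 2
  bring as: 2
  bring bad: 2
  bring bring: 2
8 duplicate windows → 25 − 8 = 17 distinct.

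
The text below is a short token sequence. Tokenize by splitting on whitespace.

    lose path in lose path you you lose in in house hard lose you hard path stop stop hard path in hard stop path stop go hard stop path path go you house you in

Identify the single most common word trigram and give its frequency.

Trigram frequencies (highest first):
  hard stop path: 2
  lose path in: 1
  path in lose: 1
  in lose path: 1
  lose path you: 1
  path you you: 1
  … (26 more, each ≤ 1)

"hard stop path", 2 times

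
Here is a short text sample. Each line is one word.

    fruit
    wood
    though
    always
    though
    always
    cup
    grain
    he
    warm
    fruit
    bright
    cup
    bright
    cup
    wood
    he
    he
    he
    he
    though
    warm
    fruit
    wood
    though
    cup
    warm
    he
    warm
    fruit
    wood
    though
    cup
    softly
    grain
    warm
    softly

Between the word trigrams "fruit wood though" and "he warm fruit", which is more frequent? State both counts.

"fruit wood though": 3 occurrences
"he warm fruit": 2 occurrences

"fruit wood though" (3 vs 2)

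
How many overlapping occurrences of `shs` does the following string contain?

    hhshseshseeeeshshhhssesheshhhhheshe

3

Sliding a length-3 window over the 35 characters (33 positions):
  position 3–5: shs
  position 7–9: shs
  position 14–16: shs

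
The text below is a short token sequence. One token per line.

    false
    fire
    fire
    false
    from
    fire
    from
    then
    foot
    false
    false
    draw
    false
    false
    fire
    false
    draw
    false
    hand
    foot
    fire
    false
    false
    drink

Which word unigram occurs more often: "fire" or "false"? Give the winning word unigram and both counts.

"false" (10 vs 5)

"fire": 5 occurrences
"false": 10 occurrences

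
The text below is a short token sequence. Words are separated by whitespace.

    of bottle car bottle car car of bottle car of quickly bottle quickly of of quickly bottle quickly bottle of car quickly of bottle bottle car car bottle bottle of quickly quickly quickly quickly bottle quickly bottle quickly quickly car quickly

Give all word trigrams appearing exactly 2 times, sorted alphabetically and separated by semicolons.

Trigram counts meeting the condition (exactly 2 times):
  bottle car car: 2
  bottle quickly bottle: 2
  of bottle car: 2
  of quickly bottle: 2
  quickly quickly quickly: 2

bottle car car; bottle quickly bottle; of bottle car; of quickly bottle; quickly quickly quickly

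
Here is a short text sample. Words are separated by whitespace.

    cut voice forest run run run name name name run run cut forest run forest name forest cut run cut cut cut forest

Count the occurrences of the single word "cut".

Scanning the 23 tokens for "cut":
  position 1: cut
  position 12: cut
  position 18: cut
  position 20: cut
  position 21: cut
  position 22: cut

6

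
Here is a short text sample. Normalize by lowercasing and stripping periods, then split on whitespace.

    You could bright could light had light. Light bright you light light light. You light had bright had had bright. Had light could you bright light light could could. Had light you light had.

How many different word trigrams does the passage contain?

34 tokens → 32 trigram windows in total.
Repeated trigrams (each contributes count−1 duplicates):
  had bright had: 2
  light you light: 2
  you light had: 2
3 duplicate windows → 32 − 3 = 29 distinct.

29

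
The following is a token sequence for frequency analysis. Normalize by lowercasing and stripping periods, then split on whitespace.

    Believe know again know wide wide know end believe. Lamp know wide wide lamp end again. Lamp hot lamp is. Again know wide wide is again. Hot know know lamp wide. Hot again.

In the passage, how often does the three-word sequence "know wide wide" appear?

Scanning the 31 overlapping trigram windows for "know wide wide":
  position 4–6: know wide wide
  position 11–13: know wide wide
  position 22–24: know wide wide

3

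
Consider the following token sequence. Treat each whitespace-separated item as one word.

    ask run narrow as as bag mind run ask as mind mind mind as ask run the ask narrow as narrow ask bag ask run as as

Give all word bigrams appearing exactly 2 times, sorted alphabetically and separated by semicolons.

as as; mind mind; narrow as

Bigram counts meeting the condition (exactly 2 times):
  as as: 2
  mind mind: 2
  narrow as: 2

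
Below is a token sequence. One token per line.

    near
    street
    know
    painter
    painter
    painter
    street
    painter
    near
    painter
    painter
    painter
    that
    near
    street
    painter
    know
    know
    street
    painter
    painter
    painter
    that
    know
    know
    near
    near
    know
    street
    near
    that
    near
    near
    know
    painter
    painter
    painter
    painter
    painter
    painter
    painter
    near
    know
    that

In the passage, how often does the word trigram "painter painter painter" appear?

8

Scanning the 42 overlapping trigram windows for "painter painter painter":
  position 4–6: painter painter painter
  position 10–12: painter painter painter
  position 20–22: painter painter painter
  position 35–37: painter painter painter
  position 36–38: painter painter painter
  position 37–39: painter painter painter
  position 38–40: painter painter painter
  position 39–41: painter painter painter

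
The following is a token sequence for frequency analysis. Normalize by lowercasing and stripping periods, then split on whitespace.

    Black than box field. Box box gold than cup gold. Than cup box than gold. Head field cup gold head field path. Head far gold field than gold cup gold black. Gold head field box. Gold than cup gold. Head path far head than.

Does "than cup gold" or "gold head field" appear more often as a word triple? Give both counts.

"gold head field" (3 vs 2)

"than cup gold": 2 occurrences
"gold head field": 3 occurrences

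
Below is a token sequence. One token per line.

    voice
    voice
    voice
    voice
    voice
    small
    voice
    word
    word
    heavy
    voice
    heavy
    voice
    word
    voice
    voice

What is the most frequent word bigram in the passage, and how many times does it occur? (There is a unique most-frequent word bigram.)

"voice voice", 5 times

Bigram frequencies (highest first):
  voice voice: 5
  voice word: 2
  heavy voice: 2
  voice small: 1
  small voice: 1
  word word: 1
  … (3 more, each ≤ 1)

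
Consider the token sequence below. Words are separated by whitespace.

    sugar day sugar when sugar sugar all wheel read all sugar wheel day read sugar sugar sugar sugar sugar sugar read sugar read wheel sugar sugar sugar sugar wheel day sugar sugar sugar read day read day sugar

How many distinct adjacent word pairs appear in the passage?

18

38 tokens → 37 bigram windows in total.
Repeated bigrams (each contributes count−1 duplicates):
  sugar sugar: 11
  day sugar: 3
  sugar read: 3
  day read: 2
  read day: 2
  read sugar: 2
  sugar wheel: 2
  wheel day: 2
19 duplicate windows → 37 − 19 = 18 distinct.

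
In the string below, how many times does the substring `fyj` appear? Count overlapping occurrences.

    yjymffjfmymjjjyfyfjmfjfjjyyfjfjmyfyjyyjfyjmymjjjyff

Sliding a length-3 window over the 51 characters (49 positions):
  position 34–36: fyj
  position 40–42: fyj

2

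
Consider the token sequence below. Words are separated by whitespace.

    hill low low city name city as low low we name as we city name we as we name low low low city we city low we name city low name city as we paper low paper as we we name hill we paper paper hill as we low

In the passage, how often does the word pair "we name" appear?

4

Scanning the 48 overlapping bigram windows for "we name":
  position 10–11: we name
  position 18–19: we name
  position 27–28: we name
  position 40–41: we name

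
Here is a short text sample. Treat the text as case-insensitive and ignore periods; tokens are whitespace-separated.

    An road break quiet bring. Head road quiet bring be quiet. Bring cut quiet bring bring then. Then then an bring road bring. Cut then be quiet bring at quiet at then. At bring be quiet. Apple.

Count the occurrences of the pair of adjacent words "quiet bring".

5

Scanning the 36 overlapping bigram windows for "quiet bring":
  position 4–5: quiet bring
  position 8–9: quiet bring
  position 11–12: quiet bring
  position 14–15: quiet bring
  position 27–28: quiet bring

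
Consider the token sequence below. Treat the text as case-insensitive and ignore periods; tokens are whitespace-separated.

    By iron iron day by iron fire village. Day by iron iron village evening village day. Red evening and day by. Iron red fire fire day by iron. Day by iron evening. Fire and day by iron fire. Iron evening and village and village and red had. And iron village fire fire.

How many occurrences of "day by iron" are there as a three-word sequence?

6

Scanning the 50 overlapping trigram windows for "day by iron":
  position 4–6: day by iron
  position 9–11: day by iron
  position 20–22: day by iron
  position 26–28: day by iron
  position 29–31: day by iron
  position 35–37: day by iron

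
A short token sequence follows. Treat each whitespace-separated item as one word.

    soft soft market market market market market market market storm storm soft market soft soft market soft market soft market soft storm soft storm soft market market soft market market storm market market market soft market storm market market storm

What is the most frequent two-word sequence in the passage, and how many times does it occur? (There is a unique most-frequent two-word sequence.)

"market market", 11 times

Bigram frequencies (highest first):
  market market: 11
  soft market: 8
  market soft: 6
  market storm: 4
  storm soft: 3
  soft soft: 2
  … (3 more, each ≤ 2)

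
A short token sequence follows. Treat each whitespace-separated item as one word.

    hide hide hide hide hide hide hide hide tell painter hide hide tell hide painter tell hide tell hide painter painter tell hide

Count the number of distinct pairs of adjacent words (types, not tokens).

8

23 tokens → 22 bigram windows in total.
Repeated bigrams (each contributes count−1 duplicates):
  hide hide: 8
  tell hide: 4
  hide tell: 3
  hide painter: 2
  painter tell: 2
14 duplicate windows → 22 − 14 = 8 distinct.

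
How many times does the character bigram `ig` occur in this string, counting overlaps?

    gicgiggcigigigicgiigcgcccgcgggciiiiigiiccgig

Sliding a length-2 window over the 44 characters (43 positions):
  position 5–6: ig
  position 9–10: ig
  position 11–12: ig
  position 13–14: ig
  position 19–20: ig
  position 36–37: ig
  position 43–44: ig

7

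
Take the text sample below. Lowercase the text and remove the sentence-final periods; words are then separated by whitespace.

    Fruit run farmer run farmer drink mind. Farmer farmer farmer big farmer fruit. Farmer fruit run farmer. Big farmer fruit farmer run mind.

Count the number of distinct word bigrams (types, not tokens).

12

23 tokens → 22 bigram windows in total.
Repeated bigrams (each contributes count−1 duplicates):
  farmer fruit: 3
  run farmer: 3
  big farmer: 2
  farmer big: 2
  farmer farmer: 2
  farmer run: 2
  fruit farmer: 2
  fruit run: 2
10 duplicate windows → 22 − 10 = 12 distinct.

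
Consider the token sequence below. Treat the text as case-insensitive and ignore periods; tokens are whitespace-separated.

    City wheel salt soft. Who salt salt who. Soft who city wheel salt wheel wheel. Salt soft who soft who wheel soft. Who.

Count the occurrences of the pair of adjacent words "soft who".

5

Scanning the 22 overlapping bigram windows for "soft who":
  position 4–5: soft who
  position 9–10: soft who
  position 17–18: soft who
  position 19–20: soft who
  position 22–23: soft who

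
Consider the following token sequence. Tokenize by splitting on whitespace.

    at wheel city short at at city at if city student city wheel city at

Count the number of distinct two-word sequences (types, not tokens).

12

15 tokens → 14 bigram windows in total.
Repeated bigrams (each contributes count−1 duplicates):
  city at: 2
  wheel city: 2
2 duplicate windows → 14 − 2 = 12 distinct.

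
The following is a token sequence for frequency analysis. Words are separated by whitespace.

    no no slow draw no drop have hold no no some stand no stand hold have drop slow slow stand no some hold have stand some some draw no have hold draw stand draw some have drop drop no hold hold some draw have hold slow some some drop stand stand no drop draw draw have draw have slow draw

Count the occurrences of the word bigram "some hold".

1

Scanning the 59 overlapping bigram windows for "some hold":
  position 22–23: some hold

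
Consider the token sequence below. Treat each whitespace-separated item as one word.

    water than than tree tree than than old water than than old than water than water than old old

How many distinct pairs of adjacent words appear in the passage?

10

19 tokens → 18 bigram windows in total.
Repeated bigrams (each contributes count−1 duplicates):
  water than: 4
  than old: 3
  than than: 3
  than water: 2
8 duplicate windows → 18 − 8 = 10 distinct.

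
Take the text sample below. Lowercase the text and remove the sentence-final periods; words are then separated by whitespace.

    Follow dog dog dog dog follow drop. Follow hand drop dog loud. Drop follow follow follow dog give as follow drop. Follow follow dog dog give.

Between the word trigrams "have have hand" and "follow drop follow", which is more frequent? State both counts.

"have have hand": 0 occurrences
"follow drop follow": 2 occurrences

"follow drop follow" (2 vs 0)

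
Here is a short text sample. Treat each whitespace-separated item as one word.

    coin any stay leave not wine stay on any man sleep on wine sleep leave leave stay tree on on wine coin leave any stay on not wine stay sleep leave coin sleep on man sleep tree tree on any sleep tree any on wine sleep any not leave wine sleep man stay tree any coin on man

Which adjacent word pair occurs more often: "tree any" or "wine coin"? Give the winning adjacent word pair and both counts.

"tree any": 2 occurrences
"wine coin": 1 occurrence

"tree any" (2 vs 1)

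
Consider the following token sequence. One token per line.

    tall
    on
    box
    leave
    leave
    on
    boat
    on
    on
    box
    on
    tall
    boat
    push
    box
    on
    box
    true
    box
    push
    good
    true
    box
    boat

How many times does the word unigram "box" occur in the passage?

Scanning the 24 tokens for "box":
  position 3: box
  position 10: box
  position 15: box
  position 17: box
  position 19: box
  position 23: box

6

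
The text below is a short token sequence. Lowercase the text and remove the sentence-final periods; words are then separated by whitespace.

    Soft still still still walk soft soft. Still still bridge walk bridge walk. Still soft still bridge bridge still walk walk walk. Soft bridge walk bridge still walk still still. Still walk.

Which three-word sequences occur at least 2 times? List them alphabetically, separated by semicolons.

Trigram counts meeting the condition (at least 2 times):
  bridge still walk: 2
  bridge walk bridge: 2
  soft still still: 2
  still still still: 2
  still still walk: 2

bridge still walk; bridge walk bridge; soft still still; still still still; still still walk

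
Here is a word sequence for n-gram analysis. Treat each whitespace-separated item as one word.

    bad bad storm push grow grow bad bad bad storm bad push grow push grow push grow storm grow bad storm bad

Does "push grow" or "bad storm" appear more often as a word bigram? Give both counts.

"push grow": 4 occurrences
"bad storm": 3 occurrences

"push grow" (4 vs 3)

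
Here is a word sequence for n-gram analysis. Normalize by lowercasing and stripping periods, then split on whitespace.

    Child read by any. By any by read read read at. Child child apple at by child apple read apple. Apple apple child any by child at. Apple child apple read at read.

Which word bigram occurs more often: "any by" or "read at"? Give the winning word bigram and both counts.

"any by": 3 occurrences
"read at": 2 occurrences

"any by" (3 vs 2)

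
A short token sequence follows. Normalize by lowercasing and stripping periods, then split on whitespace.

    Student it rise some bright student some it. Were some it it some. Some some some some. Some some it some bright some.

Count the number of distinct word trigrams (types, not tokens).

23 tokens → 21 trigram windows in total.
Repeated trigrams (each contributes count−1 duplicates):
  some some some: 5
4 duplicate windows → 21 − 4 = 17 distinct.

17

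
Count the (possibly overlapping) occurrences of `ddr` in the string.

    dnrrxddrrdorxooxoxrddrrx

Sliding a length-3 window over the 24 characters (22 positions):
  position 6–8: ddr
  position 20–22: ddr

2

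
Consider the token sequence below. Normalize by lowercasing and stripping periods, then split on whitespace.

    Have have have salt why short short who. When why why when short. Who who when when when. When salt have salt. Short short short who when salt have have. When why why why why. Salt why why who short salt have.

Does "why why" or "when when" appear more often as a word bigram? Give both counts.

"why why" (5 vs 3)

"why why": 5 occurrences
"when when": 3 occurrences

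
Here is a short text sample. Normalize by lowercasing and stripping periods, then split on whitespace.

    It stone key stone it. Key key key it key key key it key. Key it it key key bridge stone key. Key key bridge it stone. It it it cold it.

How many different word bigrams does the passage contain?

13

32 tokens → 31 bigram windows in total.
Repeated bigrams (each contributes count−1 duplicates):
  key key: 8
  it key: 4
  it it: 3
  key it: 3
  it stone: 2
  key bridge: 2
  stone it: 2
  stone key: 2
18 duplicate windows → 31 − 18 = 13 distinct.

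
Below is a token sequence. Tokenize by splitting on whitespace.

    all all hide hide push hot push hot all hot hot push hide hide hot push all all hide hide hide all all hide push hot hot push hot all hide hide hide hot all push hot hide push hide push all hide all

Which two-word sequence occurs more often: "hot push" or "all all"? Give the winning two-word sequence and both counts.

"hot push" (4 vs 3)

"hot push": 4 occurrences
"all all": 3 occurrences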